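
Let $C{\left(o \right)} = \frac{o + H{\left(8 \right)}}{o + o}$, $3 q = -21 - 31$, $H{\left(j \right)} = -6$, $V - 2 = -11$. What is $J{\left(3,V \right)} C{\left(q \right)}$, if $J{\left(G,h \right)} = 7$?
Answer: $\frac{245}{52} \approx 4.7115$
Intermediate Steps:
$V = -9$ ($V = 2 - 11 = -9$)
$q = - \frac{52}{3}$ ($q = \frac{-21 - 31}{3} = \frac{1}{3} \left(-52\right) = - \frac{52}{3} \approx -17.333$)
$C{\left(o \right)} = \frac{-6 + o}{2 o}$ ($C{\left(o \right)} = \frac{o - 6}{o + o} = \frac{-6 + o}{2 o}$)
$J{\left(3,V \right)} C{\left(q \right)} = 7 \frac{-6 - \frac{52}{3}}{2 \left(- \frac{52}{3}\right)} = 7 \cdot \frac{1}{2} \left(- \frac{3}{52}\right) \left(- \frac{70}{3}\right) = 7 \cdot \frac{35}{52} = \frac{245}{52}$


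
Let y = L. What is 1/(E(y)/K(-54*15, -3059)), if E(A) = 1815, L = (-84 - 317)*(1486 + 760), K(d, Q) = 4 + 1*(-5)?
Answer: -1/1815 ≈ -0.00055096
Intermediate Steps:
K(d, Q) = -1 (K(d, Q) = 4 - 5 = -1)
L = -900646 (L = -401*2246 = -900646)
y = -900646
1/(E(y)/K(-54*15, -3059)) = 1/(1815/(-1)) = 1/(1815*(-1)) = 1/(-1815) = -1/1815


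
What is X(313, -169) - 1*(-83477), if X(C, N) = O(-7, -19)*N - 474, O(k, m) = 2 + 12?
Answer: 80637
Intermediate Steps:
O(k, m) = 14
X(C, N) = -474 + 14*N (X(C, N) = 14*N - 474 = -474 + 14*N)
X(313, -169) - 1*(-83477) = (-474 + 14*(-169)) - 1*(-83477) = (-474 - 2366) + 83477 = -2840 + 83477 = 80637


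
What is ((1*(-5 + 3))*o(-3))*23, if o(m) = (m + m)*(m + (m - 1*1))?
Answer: -1932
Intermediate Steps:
o(m) = 2*m*(-1 + 2*m) (o(m) = (2*m)*(m + (m - 1)) = (2*m)*(m + (-1 + m)) = (2*m)*(-1 + 2*m) = 2*m*(-1 + 2*m))
((1*(-5 + 3))*o(-3))*23 = ((1*(-5 + 3))*(2*(-3)*(-1 + 2*(-3))))*23 = ((1*(-2))*(2*(-3)*(-1 - 6)))*23 = -4*(-3)*(-7)*23 = -2*42*23 = -84*23 = -1932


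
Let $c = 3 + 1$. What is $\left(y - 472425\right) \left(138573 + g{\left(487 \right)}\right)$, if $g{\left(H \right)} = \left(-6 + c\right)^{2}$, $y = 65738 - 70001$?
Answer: $-66057992976$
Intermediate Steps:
$y = -4263$ ($y = 65738 - 70001 = -4263$)
$c = 4$
$g{\left(H \right)} = 4$ ($g{\left(H \right)} = \left(-6 + 4\right)^{2} = \left(-2\right)^{2} = 4$)
$\left(y - 472425\right) \left(138573 + g{\left(487 \right)}\right) = \left(-4263 - 472425\right) \left(138573 + 4\right) = \left(-476688\right) 138577 = -66057992976$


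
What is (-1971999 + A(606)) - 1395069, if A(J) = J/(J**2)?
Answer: -2040443207/606 ≈ -3.3671e+6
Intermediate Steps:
A(J) = 1/J (A(J) = J/J**2 = 1/J)
(-1971999 + A(606)) - 1395069 = (-1971999 + 1/606) - 1395069 = -1195031393/606 - 1395069 = -2040443207/606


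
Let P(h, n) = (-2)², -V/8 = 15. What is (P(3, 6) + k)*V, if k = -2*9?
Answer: 1680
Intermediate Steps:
V = -120 (V = -8*15 = -120)
k = -18
P(h, n) = 4
(P(3, 6) + k)*V = (4 - 18)*(-120) = -14*(-120) = 1680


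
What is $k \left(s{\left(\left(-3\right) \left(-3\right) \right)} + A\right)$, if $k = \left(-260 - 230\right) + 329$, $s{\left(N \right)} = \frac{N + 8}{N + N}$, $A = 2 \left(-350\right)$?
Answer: $\frac{2025863}{18} \approx 1.1255 \cdot 10^{5}$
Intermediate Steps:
$A = -700$
$s{\left(N \right)} = \frac{8 + N}{2 N}$
$k = -161$ ($k = \left(-260 - 230\right) + 329 = -490 + 329 = -161$)
$k \left(s{\left(\left(-3\right) \left(-3\right) \right)} + A\right) = - 161 \left(\frac{8 - -9}{2 \left(\left(-3\right) \left(-3\right)\right)} - 700\right) = - 161 \left(\frac{8 + 9}{2 \cdot 9} - 700\right) = - 161 \left(\frac{1}{2} \cdot \frac{1}{9} \cdot 17 - 700\right) = - 161 \left(\frac{17}{18} - 700\right) = \left(-161\right) \left(- \frac{12583}{18}\right) = \frac{2025863}{18}$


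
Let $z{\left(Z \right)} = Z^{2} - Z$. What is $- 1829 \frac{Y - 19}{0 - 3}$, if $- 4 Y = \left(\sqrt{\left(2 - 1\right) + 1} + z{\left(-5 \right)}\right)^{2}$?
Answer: $- \frac{298127}{2} - 9145 \sqrt{2} \approx -1.62 \cdot 10^{5}$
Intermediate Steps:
$Y = - \frac{\left(30 + \sqrt{2}\right)^{2}}{4}$ ($Y = - \frac{\left(\sqrt{\left(2 - 1\right) + 1} - 5 \left(-1 - 5\right)\right)^{2}}{4} = - \frac{\left(\sqrt{1 + 1} - -30\right)^{2}}{4} = - \frac{\left(\sqrt{2} + 30\right)^{2}}{4} = - \frac{\left(30 + \sqrt{2}\right)^{2}}{4} \approx -246.71$)
$- 1829 \frac{Y - 19}{0 - 3} = - 1829 \frac{\left(- \frac{451}{2} - 15 \sqrt{2}\right) - 19}{0 - 3} = - 1829 \frac{- \frac{489}{2} - 15 \sqrt{2}}{-3} = - 1829 \left(- \frac{489}{2} - 15 \sqrt{2}\right) \left(- \frac{1}{3}\right) = - 1829 \left(\frac{163}{2} + 5 \sqrt{2}\right) = - \frac{298127}{2} - 9145 \sqrt{2}$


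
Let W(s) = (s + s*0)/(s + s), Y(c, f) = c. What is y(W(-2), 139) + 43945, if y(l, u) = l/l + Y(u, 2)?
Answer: 44085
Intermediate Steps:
W(s) = ½ (W(s) = (s + 0)/((2*s)) = s*(1/(2*s)) = ½)
y(l, u) = 1 + u (y(l, u) = l/l + u = 1 + u)
y(W(-2), 139) + 43945 = (1 + 139) + 43945 = 140 + 43945 = 44085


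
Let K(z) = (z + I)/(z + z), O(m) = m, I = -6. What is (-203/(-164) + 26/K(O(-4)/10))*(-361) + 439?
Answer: -48425/41 ≈ -1181.1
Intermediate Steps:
K(z) = (-6 + z)/(2*z) (K(z) = (z - 6)/(z + z) = (-6 + z)/((2*z)) = (-6 + z)*(1/(2*z)) = (-6 + z)/(2*z))
(-203/(-164) + 26/K(O(-4)/10))*(-361) + 439 = (-203/(-164) + 26/(((-6 - 4/10)/(2*((-4/10))))))*(-361) + 439 = (-203*(-1/164) + 26/(((-6 - 4*1/10)/(2*((-4*1/10))))))*(-361) + 439 = (203/164 + 26/(((-6 - 2/5)/(2*(-2/5)))))*(-361) + 439 = (203/164 + 26/(((1/2)*(-5/2)*(-32/5))))*(-361) + 439 = (203/164 + 26/8)*(-361) + 439 = (203/164 + 26*(1/8))*(-361) + 439 = (203/164 + 13/4)*(-361) + 439 = (184/41)*(-361) + 439 = -66424/41 + 439 = -48425/41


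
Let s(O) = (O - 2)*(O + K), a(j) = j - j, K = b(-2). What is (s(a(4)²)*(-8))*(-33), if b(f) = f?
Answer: 1056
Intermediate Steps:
K = -2
a(j) = 0
s(O) = (-2 + O)² (s(O) = (O - 2)*(O - 2) = (-2 + O)*(-2 + O) = (-2 + O)²)
(s(a(4)²)*(-8))*(-33) = ((4 + (0²)² - 4*0²)*(-8))*(-33) = ((4 + 0² - 4*0)*(-8))*(-33) = ((4 + 0 + 0)*(-8))*(-33) = (4*(-8))*(-33) = -32*(-33) = 1056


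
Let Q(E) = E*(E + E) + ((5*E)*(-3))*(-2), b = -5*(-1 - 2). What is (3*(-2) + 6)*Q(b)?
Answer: 0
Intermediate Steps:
b = 15 (b = -5*(-3) = 15)
Q(E) = 2*E² + 30*E (Q(E) = E*(2*E) - 15*E*(-2) = 2*E² + 30*E)
(3*(-2) + 6)*Q(b) = (3*(-2) + 6)*(2*15*(15 + 15)) = (-6 + 6)*(2*15*30) = 0*900 = 0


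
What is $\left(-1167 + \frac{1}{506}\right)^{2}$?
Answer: $\frac{348691431001}{256036} \approx 1.3619 \cdot 10^{6}$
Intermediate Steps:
$\left(-1167 + \frac{1}{506}\right)^{2} = \left(- \frac{590501}{506}\right)^{2} = \frac{348691431001}{256036}$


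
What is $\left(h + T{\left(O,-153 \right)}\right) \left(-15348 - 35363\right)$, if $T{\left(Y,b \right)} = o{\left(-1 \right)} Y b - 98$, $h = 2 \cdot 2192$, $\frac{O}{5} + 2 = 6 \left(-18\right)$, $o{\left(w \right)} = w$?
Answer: $4049983304$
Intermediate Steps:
$O = -550$ ($O = -10 + 5 \cdot 6 \left(-18\right) = -10 + 5 \left(-108\right) = -10 - 540 = -550$)
$h = 4384$
$T{\left(Y,b \right)} = -98 - Y b$ ($T{\left(Y,b \right)} = - Y b - 98 = -98 - Y b$)
$\left(h + T{\left(O,-153 \right)}\right) \left(-15348 - 35363\right) = \left(4384 - \left(98 - -84150\right)\right) \left(-15348 - 35363\right) = \left(4384 - 84248\right) \left(-50711\right) = \left(-79864\right) \left(-50711\right) = 4049983304$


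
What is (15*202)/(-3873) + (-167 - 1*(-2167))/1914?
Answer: 324430/1235487 ≈ 0.26259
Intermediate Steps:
(15*202)/(-3873) + (-167 - 1*(-2167))/1914 = 3030*(-1/3873) + (-167 + 2167)*(1/1914) = -1010/1291 + 2000*(1/1914) = -1010/1291 + 1000/957 = 324430/1235487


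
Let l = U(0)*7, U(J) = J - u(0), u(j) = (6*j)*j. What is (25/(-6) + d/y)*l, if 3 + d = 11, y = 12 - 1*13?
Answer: 0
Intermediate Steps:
y = -1 (y = 12 - 13 = -1)
u(j) = 6*j**2
d = 8 (d = -3 + 11 = 8)
U(J) = J (U(J) = J - 6*0**2 = J - 6*0 = J - 1*0 = J + 0 = J)
l = 0 (l = 0*7 = 0)
(25/(-6) + d/y)*l = (25/(-6) + 8/(-1))*0 = (25*(-1/6) + 8*(-1))*0 = (-25/6 - 8)*0 = -73/6*0 = 0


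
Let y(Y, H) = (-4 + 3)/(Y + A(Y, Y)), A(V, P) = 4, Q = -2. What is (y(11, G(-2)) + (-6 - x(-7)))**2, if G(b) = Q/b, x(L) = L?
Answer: 196/225 ≈ 0.87111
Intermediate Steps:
G(b) = -2/b
y(Y, H) = -1/(4 + Y) (y(Y, H) = (-4 + 3)/(Y + 4) = -1/(4 + Y))
(y(11, G(-2)) + (-6 - x(-7)))**2 = (-1/(4 + 11) + (-6 - 1*(-7)))**2 = (-1/15 + (-6 + 7))**2 = (-1*1/15 + 1)**2 = (-1/15 + 1)**2 = (14/15)**2 = 196/225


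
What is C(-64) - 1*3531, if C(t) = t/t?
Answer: -3530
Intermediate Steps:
C(t) = 1
C(-64) - 1*3531 = 1 - 1*3531 = 1 - 3531 = -3530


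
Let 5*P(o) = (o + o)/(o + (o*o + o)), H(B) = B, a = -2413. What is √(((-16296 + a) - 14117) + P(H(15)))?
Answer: 8*I*√3705745/85 ≈ 181.18*I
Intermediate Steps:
P(o) = 2*o/(5*(o² + 2*o)) (P(o) = ((o + o)/(o + (o*o + o)))/5 = ((2*o)/(o + (o² + o)))/5 = ((2*o)/(o + (o + o²)))/5 = ((2*o)/(o² + 2*o))/5 = (2*o/(o² + 2*o))/5 = 2*o/(5*(o² + 2*o)))
√(((-16296 + a) - 14117) + P(H(15))) = √(((-16296 - 2413) - 14117) + 2/(5*(2 + 15))) = √((-18709 - 14117) + (⅖)/17) = √(-32826 + (⅖)*(1/17)) = √(-32826 + 2/85) = √(-2790208/85) = 8*I*√3705745/85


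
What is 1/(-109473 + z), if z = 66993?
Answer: -1/42480 ≈ -2.3540e-5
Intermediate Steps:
1/(-109473 + z) = 1/(-109473 + 66993) = 1/(-42480) = -1/42480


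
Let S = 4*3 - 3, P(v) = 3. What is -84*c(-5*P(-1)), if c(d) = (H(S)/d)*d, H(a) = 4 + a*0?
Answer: -336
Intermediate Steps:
S = 9 (S = 12 - 3 = 9)
H(a) = 4 (H(a) = 4 + 0 = 4)
c(d) = 4 (c(d) = (4/d)*d = 4)
-84*c(-5*P(-1)) = -84*4 = -336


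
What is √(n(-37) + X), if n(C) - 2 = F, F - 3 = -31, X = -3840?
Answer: I*√3866 ≈ 62.177*I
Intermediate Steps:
F = -28 (F = 3 - 31 = -28)
n(C) = -26 (n(C) = 2 - 28 = -26)
√(n(-37) + X) = √(-26 - 3840) = √(-3866) = I*√3866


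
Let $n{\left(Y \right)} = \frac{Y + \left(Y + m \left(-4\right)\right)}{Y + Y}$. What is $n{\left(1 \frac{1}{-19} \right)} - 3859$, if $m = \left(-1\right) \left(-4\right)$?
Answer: $-3706$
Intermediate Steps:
$m = 4$
$n{\left(Y \right)} = \frac{-16 + 2 Y}{2 Y}$ ($n{\left(Y \right)} = \frac{Y + \left(Y + 4 \left(-4\right)\right)}{Y + Y} = \frac{Y + \left(Y - 16\right)}{2 Y} = \left(Y + \left(-16 + Y\right)\right) \frac{1}{2 Y} = \left(-16 + 2 Y\right) \frac{1}{2 Y} = \frac{-16 + 2 Y}{2 Y}$)
$n{\left(1 \frac{1}{-19} \right)} - 3859 = \frac{-8 + 1 \frac{1}{-19}}{1 \frac{1}{-19}} - 3859 = \frac{-8 + 1 \left(- \frac{1}{19}\right)}{1 \left(- \frac{1}{19}\right)} - 3859 = \frac{-8 - \frac{1}{19}}{- \frac{1}{19}} - 3859 = \left(-19\right) \left(- \frac{153}{19}\right) - 3859 = 153 - 3859 = -3706$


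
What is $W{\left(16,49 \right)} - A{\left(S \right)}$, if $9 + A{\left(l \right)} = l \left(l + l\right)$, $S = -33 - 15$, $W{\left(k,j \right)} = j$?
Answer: $-4550$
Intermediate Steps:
$S = -48$ ($S = -33 - 15 = -48$)
$A{\left(l \right)} = -9 + 2 l^{2}$ ($A{\left(l \right)} = -9 + l \left(l + l\right) = -9 + l 2 l = -9 + 2 l^{2}$)
$W{\left(16,49 \right)} - A{\left(S \right)} = 49 - \left(-9 + 2 \left(-48\right)^{2}\right) = 49 - \left(-9 + 2 \cdot 2304\right) = 49 - \left(-9 + 4608\right) = 49 - 4599 = -4550$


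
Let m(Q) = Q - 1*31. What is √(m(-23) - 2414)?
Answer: 2*I*√617 ≈ 49.679*I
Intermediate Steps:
m(Q) = -31 + Q (m(Q) = Q - 31 = -31 + Q)
√(m(-23) - 2414) = √((-31 - 23) - 2414) = √(-54 - 2414) = √(-2468) = 2*I*√617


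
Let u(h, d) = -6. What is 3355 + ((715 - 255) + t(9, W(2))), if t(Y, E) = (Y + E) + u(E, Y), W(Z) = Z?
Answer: 3820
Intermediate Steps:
t(Y, E) = -6 + E + Y (t(Y, E) = (Y + E) - 6 = (E + Y) - 6 = -6 + E + Y)
3355 + ((715 - 255) + t(9, W(2))) = 3355 + ((715 - 255) + (-6 + 2 + 9)) = 3355 + (460 + 5) = 3355 + 465 = 3820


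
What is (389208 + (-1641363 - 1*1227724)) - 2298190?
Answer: -4778069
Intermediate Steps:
(389208 + (-1641363 - 1*1227724)) - 2298190 = (389208 + (-1641363 - 1227724)) - 2298190 = (389208 - 2869087) - 2298190 = -2479879 - 2298190 = -4778069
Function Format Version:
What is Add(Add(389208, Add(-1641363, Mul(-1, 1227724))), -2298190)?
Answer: -4778069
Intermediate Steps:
Add(Add(389208, Add(-1641363, Mul(-1, 1227724))), -2298190) = Add(Add(389208, Add(-1641363, -1227724)), -2298190) = Add(Add(389208, -2869087), -2298190) = Add(-2479879, -2298190) = -4778069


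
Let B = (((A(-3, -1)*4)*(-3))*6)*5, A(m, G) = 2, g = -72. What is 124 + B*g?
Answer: 51964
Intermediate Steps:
B = -720 (B = (((2*4)*(-3))*6)*5 = ((8*(-3))*6)*5 = -24*6*5 = -144*5 = -720)
124 + B*g = 124 - 720*(-72) = 124 + 51840 = 51964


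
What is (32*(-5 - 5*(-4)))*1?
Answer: 480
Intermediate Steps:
(32*(-5 - 5*(-4)))*1 = (32*(-5 + 20))*1 = (32*15)*1 = 480*1 = 480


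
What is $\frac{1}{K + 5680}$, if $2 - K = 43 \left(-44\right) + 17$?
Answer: $\frac{1}{7557} \approx 0.00013233$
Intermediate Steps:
$K = 1877$ ($K = 2 - \left(43 \left(-44\right) + 17\right) = 2 - \left(-1892 + 17\right) = 2 - -1875 = 2 + 1875 = 1877$)
$\frac{1}{K + 5680} = \frac{1}{1877 + 5680} = \frac{1}{7557}$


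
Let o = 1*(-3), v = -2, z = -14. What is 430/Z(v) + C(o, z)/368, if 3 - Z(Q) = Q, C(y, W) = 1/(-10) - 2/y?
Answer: 949457/11040 ≈ 86.002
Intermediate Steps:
o = -3
C(y, W) = -⅒ - 2/y (C(y, W) = 1*(-⅒) - 2/y = -⅒ - 2/y)
Z(Q) = 3 - Q
430/Z(v) + C(o, z)/368 = 430/(3 - 1*(-2)) + ((⅒)*(-20 - 1*(-3))/(-3))/368 = 430/(3 + 2) + ((⅒)*(-⅓)*(-20 + 3))*(1/368) = 430/5 + ((⅒)*(-⅓)*(-17))*(1/368) = 430*(⅕) + (17/30)*(1/368) = 86 + 17/11040 = 949457/11040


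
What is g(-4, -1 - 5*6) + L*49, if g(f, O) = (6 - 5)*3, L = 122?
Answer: 5981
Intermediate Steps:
g(f, O) = 3 (g(f, O) = 1*3 = 3)
g(-4, -1 - 5*6) + L*49 = 3 + 122*49 = 3 + 5978 = 5981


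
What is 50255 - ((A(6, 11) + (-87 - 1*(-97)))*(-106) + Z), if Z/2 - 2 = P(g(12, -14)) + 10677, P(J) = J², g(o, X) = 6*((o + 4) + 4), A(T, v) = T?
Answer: 1793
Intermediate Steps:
g(o, X) = 48 + 6*o (g(o, X) = 6*((4 + o) + 4) = 6*(8 + o) = 48 + 6*o)
Z = 50158 (Z = 4 + 2*((48 + 6*12)² + 10677) = 4 + 2*((48 + 72)² + 10677) = 4 + 2*(120² + 10677) = 4 + 2*(14400 + 10677) = 4 + 2*25077 = 4 + 50154 = 50158)
50255 - ((A(6, 11) + (-87 - 1*(-97)))*(-106) + Z) = 50255 - ((6 + (-87 - 1*(-97)))*(-106) + 50158) = 50255 - ((6 + (-87 + 97))*(-106) + 50158) = 50255 - ((6 + 10)*(-106) + 50158) = 50255 - (16*(-106) + 50158) = 50255 - (-1696 + 50158) = 50255 - 1*48462 = 50255 - 48462 = 1793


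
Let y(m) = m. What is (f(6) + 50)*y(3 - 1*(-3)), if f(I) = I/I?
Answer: 306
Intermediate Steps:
f(I) = 1
(f(6) + 50)*y(3 - 1*(-3)) = (1 + 50)*(3 - 1*(-3)) = 51*(3 + 3) = 51*6 = 306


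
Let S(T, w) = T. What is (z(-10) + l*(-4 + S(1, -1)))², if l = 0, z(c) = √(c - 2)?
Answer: -12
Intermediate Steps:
z(c) = √(-2 + c)
(z(-10) + l*(-4 + S(1, -1)))² = (√(-2 - 10) + 0*(-4 + 1))² = (√(-12) + 0*(-3))² = (2*I*√3 + 0)² = (2*I*√3)² = -12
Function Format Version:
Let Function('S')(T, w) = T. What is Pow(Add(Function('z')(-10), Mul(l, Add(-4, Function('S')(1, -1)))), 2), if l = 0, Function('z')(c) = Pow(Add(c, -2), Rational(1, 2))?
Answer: -12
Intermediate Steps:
Function('z')(c) = Pow(Add(-2, c), Rational(1, 2))
Pow(Add(Function('z')(-10), Mul(l, Add(-4, Function('S')(1, -1)))), 2) = Pow(Add(Pow(Add(-2, -10), Rational(1, 2)), Mul(0, Add(-4, 1))), 2) = Pow(Add(Pow(-12, Rational(1, 2)), Mul(0, -3)), 2) = Pow(Add(Mul(2, I, Pow(3, Rational(1, 2))), 0), 2) = Pow(Mul(2, I, Pow(3, Rational(1, 2))), 2) = -12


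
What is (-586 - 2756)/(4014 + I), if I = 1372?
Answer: -1671/2693 ≈ -0.62050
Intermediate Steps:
(-586 - 2756)/(4014 + I) = (-586 - 2756)/(4014 + 1372) = -3342/5386 = -3342*1/5386 = -1671/2693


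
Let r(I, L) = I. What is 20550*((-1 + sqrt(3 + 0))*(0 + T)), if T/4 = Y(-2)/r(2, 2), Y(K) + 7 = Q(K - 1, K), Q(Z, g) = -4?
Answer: 452100 - 452100*sqrt(3) ≈ -3.3096e+5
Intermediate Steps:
Y(K) = -11 (Y(K) = -7 - 4 = -11)
T = -22 (T = 4*(-11/2) = -22)
20550*((-1 + sqrt(3 + 0))*(0 + T)) = 20550*((-1 + sqrt(3 + 0))*(0 - 22)) = 20550*((-1 + sqrt(3))*(-22)) = 20550*(22 - 22*sqrt(3)) = 452100 - 452100*sqrt(3)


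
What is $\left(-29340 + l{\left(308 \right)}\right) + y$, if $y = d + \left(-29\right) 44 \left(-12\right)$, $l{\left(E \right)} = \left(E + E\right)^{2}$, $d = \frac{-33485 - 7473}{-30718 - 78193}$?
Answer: $\frac{39799169866}{108911} \approx 3.6543 \cdot 10^{5}$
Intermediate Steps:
$d = \frac{40958}{108911}$ ($d = - \frac{40958}{-108911} = \left(-40958\right) \left(- \frac{1}{108911}\right) = \frac{40958}{108911} \approx 0.37607$)
$l{\left(E \right)} = 4 E^{2}$ ($l{\left(E \right)} = \left(2 E\right)^{2} = 4 E^{2}$)
$y = \frac{1667686190}{108911}$ ($y = \frac{40958}{108911} + \left(-29\right) 44 \left(-12\right) = \frac{40958}{108911} - -15312 = \frac{40958}{108911} + 15312 = \frac{1667686190}{108911} \approx 15312.0$)
$\left(-29340 + l{\left(308 \right)}\right) + y = \left(-29340 + 4 \cdot 308^{2}\right) + \frac{1667686190}{108911} = \left(-29340 + 4 \cdot 94864\right) + \frac{1667686190}{108911} = \left(-29340 + 379456\right) + \frac{1667686190}{108911} = 350116 + \frac{1667686190}{108911} = \frac{39799169866}{108911}$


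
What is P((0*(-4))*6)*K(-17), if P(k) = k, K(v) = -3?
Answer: 0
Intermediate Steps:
P((0*(-4))*6)*K(-17) = ((0*(-4))*6)*(-3) = (0*6)*(-3) = 0*(-3) = 0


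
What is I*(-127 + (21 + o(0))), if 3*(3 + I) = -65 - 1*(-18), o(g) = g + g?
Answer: 5936/3 ≈ 1978.7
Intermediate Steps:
o(g) = 2*g
I = -56/3 (I = -3 + (-65 - 1*(-18))/3 = -3 + (-65 + 18)/3 = -3 + (1/3)*(-47) = -3 - 47/3 = -56/3 ≈ -18.667)
I*(-127 + (21 + o(0))) = -56*(-127 + (21 + 2*0))/3 = -56*(-127 + (21 + 0))/3 = -56*(-127 + 21)/3 = -56/3*(-106) = 5936/3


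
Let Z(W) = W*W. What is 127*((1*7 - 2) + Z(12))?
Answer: 18923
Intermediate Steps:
Z(W) = W²
127*((1*7 - 2) + Z(12)) = 127*((1*7 - 2) + 12²) = 127*((7 - 2) + 144) = 127*(5 + 144) = 127*149 = 18923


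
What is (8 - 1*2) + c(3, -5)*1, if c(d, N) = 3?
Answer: 9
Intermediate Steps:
(8 - 1*2) + c(3, -5)*1 = (8 - 1*2) + 3*1 = (8 - 2) + 3 = 6 + 3 = 9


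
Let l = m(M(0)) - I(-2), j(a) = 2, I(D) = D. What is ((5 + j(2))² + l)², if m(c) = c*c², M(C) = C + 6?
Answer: 71289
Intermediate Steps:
M(C) = 6 + C
m(c) = c³
l = 218 (l = (6 + 0)³ - 1*(-2) = 6³ + 2 = 216 + 2 = 218)
((5 + j(2))² + l)² = ((5 + 2)² + 218)² = (7² + 218)² = (49 + 218)² = 267² = 71289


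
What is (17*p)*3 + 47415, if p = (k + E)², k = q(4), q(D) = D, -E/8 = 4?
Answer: 87399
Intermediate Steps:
E = -32 (E = -8*4 = -32)
k = 4
p = 784 (p = (4 - 32)² = (-28)² = 784)
(17*p)*3 + 47415 = (17*784)*3 + 47415 = 13328*3 + 47415 = 39984 + 47415 = 87399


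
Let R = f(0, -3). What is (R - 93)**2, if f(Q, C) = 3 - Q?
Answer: 8100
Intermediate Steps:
R = 3 (R = 3 - 1*0 = 3 + 0 = 3)
(R - 93)**2 = (3 - 93)**2 = (-90)**2 = 8100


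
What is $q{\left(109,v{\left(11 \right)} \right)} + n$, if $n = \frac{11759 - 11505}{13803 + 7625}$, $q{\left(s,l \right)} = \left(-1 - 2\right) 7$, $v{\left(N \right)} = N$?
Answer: $- \frac{224867}{10714} \approx -20.988$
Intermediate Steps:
$q{\left(s,l \right)} = -21$ ($q{\left(s,l \right)} = \left(-3\right) 7 = -21$)
$n = \frac{127}{10714}$ ($n = \frac{254}{21428} = 254 \cdot \frac{1}{21428} = \frac{127}{10714} \approx 0.011854$)
$q{\left(109,v{\left(11 \right)} \right)} + n = -21 + \frac{127}{10714} = - \frac{224867}{10714}$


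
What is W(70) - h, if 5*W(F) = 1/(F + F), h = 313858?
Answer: -219700599/700 ≈ -3.1386e+5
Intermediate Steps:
W(F) = 1/(10*F) (W(F) = 1/(5*(F + F)) = 1/(5*((2*F))) = (1/(2*F))/5 = 1/(10*F))
W(70) - h = (1/10)/70 - 1*313858 = (1/10)*(1/70) - 313858 = 1/700 - 313858 = -219700599/700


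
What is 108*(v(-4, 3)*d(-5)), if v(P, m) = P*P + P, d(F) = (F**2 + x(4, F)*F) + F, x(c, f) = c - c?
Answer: 25920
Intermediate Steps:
x(c, f) = 0
d(F) = F + F**2 (d(F) = (F**2 + 0*F) + F = (F**2 + 0) + F = F**2 + F = F + F**2)
v(P, m) = P + P**2 (v(P, m) = P**2 + P = P + P**2)
108*(v(-4, 3)*d(-5)) = 108*((-4*(1 - 4))*(-5*(1 - 5))) = 108*((-4*(-3))*(-5*(-4))) = 108*(12*20) = 108*240 = 25920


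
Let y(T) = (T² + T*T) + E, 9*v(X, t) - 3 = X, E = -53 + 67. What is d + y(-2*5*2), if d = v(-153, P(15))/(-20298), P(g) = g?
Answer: 24783883/30447 ≈ 814.00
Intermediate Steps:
E = 14
v(X, t) = ⅓ + X/9
y(T) = 14 + 2*T² (y(T) = (T² + T*T) + 14 = (T² + T²) + 14 = 2*T² + 14 = 14 + 2*T²)
d = 25/30447 (d = (⅓ + (⅑)*(-153))/(-20298) = (⅓ - 17)*(-1/20298) = -50/3*(-1/20298) = 25/30447 ≈ 0.00082110)
d + y(-2*5*2) = 25/30447 + (14 + 2*(-2*5*2)²) = 25/30447 + (14 + 2*(-10*2)²) = 25/30447 + (14 + 2*(-20)²) = 25/30447 + (14 + 2*400) = 25/30447 + (14 + 800) = 25/30447 + 814 = 24783883/30447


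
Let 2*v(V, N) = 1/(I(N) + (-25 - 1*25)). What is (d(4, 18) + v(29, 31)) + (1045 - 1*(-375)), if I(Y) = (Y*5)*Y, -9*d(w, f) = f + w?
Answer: 40442863/28530 ≈ 1417.6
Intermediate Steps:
d(w, f) = -f/9 - w/9 (d(w, f) = -(f + w)/9 = -f/9 - w/9)
I(Y) = 5*Y**2 (I(Y) = (5*Y)*Y = 5*Y**2)
v(V, N) = 1/(2*(-50 + 5*N**2)) (v(V, N) = 1/(2*(5*N**2 + (-25 - 1*25))) = 1/(2*(5*N**2 + (-25 - 25))) = 1/(2*(5*N**2 - 50)) = 1/(2*(-50 + 5*N**2)))
(d(4, 18) + v(29, 31)) + (1045 - 1*(-375)) = ((-1/9*18 - 1/9*4) + 1/(10*(-10 + 31**2))) + (1045 - 1*(-375)) = ((-2 - 4/9) + 1/(10*(-10 + 961))) + (1045 + 375) = (-22/9 + (1/10)/951) + 1420 = (-22/9 + (1/10)*(1/951)) + 1420 = (-22/9 + 1/9510) + 1420 = -69737/28530 + 1420 = 40442863/28530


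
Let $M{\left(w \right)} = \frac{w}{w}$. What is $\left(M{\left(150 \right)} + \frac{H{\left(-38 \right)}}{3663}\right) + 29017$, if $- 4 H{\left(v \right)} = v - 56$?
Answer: $\frac{212585915}{7326} \approx 29018.0$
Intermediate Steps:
$M{\left(w \right)} = 1$
$H{\left(v \right)} = 14 - \frac{v}{4}$ ($H{\left(v \right)} = - \frac{v - 56}{4} = - \frac{-56 + v}{4} = 14 - \frac{v}{4}$)
$\left(M{\left(150 \right)} + \frac{H{\left(-38 \right)}}{3663}\right) + 29017 = \left(1 + \frac{14 - - \frac{19}{2}}{3663}\right) + 29017 = \left(1 + \left(14 + \frac{19}{2}\right) \frac{1}{3663}\right) + 29017 = \left(1 + \frac{47}{2} \cdot \frac{1}{3663}\right) + 29017 = \left(1 + \frac{47}{7326}\right) + 29017 = \frac{7373}{7326} + 29017 = \frac{212585915}{7326}$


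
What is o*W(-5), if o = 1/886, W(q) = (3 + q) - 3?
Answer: -5/886 ≈ -0.0056433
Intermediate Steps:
W(q) = q
o = 1/886 ≈ 0.0011287
o*W(-5) = (1/886)*(-5) = -5/886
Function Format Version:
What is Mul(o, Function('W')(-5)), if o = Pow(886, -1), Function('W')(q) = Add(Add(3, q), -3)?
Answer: Rational(-5, 886) ≈ -0.0056433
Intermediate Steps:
Function('W')(q) = q
o = Rational(1, 886) ≈ 0.0011287
Mul(o, Function('W')(-5)) = Mul(Rational(1, 886), -5) = Rational(-5, 886)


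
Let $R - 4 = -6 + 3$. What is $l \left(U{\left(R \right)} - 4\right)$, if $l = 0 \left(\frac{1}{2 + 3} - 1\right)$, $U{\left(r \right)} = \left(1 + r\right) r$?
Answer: $0$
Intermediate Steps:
$R = 1$ ($R = 4 + \left(-6 + 3\right) = 4 - 3 = 1$)
$U{\left(r \right)} = r \left(1 + r\right)$
$l = 0$ ($l = 0 \left(\frac{1}{5} - 1\right) = 0 \left(- \frac{4}{5}\right) = 0$)
$l \left(U{\left(R \right)} - 4\right) = 0 \left(1 \left(1 + 1\right) - 4\right) = 0 \left(1 \cdot 2 - 4\right) = 0 \left(2 - 4\right) = 0 \left(-2\right) = 0$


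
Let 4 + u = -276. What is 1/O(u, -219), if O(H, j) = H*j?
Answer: 1/61320 ≈ 1.6308e-5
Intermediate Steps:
u = -280 (u = -4 - 276 = -280)
1/O(u, -219) = 1/(-280*(-219)) = 1/61320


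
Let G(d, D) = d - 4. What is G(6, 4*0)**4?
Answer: 16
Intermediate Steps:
G(d, D) = -4 + d
G(6, 4*0)**4 = (-4 + 6)**4 = 2**4 = 16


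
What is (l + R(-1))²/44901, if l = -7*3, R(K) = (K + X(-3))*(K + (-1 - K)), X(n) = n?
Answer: 289/44901 ≈ 0.0064364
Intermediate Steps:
R(K) = 3 - K (R(K) = (K - 3)*(K + (-1 - K)) = (-3 + K)*(-1) = 3 - K)
l = -21
(l + R(-1))²/44901 = (-21 + (3 - 1*(-1)))²/44901 = (-21 + (3 + 1))²*(1/44901) = (-21 + 4)²*(1/44901) = (-17)²*(1/44901) = 289*(1/44901) = 289/44901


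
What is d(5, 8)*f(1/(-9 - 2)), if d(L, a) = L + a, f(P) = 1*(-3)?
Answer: -39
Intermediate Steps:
f(P) = -3
d(5, 8)*f(1/(-9 - 2)) = (5 + 8)*(-3) = 13*(-3) = -39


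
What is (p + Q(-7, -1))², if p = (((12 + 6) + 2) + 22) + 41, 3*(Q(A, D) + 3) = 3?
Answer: 6561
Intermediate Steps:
Q(A, D) = -2 (Q(A, D) = -3 + (⅓)*3 = -3 + 1 = -2)
p = 83 (p = ((18 + 2) + 22) + 41 = (20 + 22) + 41 = 42 + 41 = 83)
(p + Q(-7, -1))² = (83 - 2)² = 81² = 6561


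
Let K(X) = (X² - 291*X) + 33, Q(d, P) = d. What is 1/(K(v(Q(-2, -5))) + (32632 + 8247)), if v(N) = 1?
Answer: 1/40622 ≈ 2.4617e-5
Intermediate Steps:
K(X) = 33 + X² - 291*X
1/(K(v(Q(-2, -5))) + (32632 + 8247)) = 1/((33 + 1² - 291*1) + (32632 + 8247)) = 1/((33 + 1 - 291) + 40879) = 1/(-257 + 40879) = 1/40622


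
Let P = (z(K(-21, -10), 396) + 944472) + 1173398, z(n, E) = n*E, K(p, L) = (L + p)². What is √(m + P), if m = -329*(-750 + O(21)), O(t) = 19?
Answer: 15*√12173 ≈ 1655.0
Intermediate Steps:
z(n, E) = E*n
m = 240499 (m = -329*(-750 + 19) = -329*(-731) = 240499)
P = 2498426 (P = (396*(-10 - 21)² + 944472) + 1173398 = (396*(-31)² + 944472) + 1173398 = (396*961 + 944472) + 1173398 = (380556 + 944472) + 1173398 = 1325028 + 1173398 = 2498426)
√(m + P) = √(240499 + 2498426) = √2738925 = 15*√12173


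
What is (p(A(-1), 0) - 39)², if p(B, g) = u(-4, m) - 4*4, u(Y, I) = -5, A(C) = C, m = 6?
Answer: 3600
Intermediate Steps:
p(B, g) = -21 (p(B, g) = -5 - 4*4 = -5 - 16 = -21)
(p(A(-1), 0) - 39)² = (-21 - 39)² = (-60)² = 3600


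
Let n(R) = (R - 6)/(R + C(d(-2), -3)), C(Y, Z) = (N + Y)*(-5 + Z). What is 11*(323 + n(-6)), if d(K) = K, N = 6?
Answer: 67573/19 ≈ 3556.5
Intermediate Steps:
C(Y, Z) = (-5 + Z)*(6 + Y) (C(Y, Z) = (6 + Y)*(-5 + Z) = (-5 + Z)*(6 + Y))
n(R) = (-6 + R)/(-32 + R) (n(R) = (R - 6)/(R + (-30 - 5*(-2) + 6*(-3) - 2*(-3))) = (-6 + R)/(R + (-30 + 10 - 18 + 6)) = (-6 + R)/(R - 32) = (-6 + R)/(-32 + R))
11*(323 + n(-6)) = 11*(323 + (-6 - 6)/(-32 - 6)) = 11*(323 - 12/(-38)) = 11*(323 - 1/38*(-12)) = 11*(323 + 6/19) = 11*(6143/19) = 67573/19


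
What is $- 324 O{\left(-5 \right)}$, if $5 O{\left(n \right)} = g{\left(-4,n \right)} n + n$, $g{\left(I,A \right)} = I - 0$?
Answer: $-972$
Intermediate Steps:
$g{\left(I,A \right)} = I$ ($g{\left(I,A \right)} = I + 0 = I$)
$O{\left(n \right)} = - \frac{3 n}{5}$ ($O{\left(n \right)} = \frac{- 4 n + n}{5} = \frac{\left(-3\right) n}{5} = - \frac{3 n}{5}$)
$- 324 O{\left(-5 \right)} = - 324 \left(\left(- \frac{3}{5}\right) \left(-5\right)\right) = \left(-324\right) 3 = -972$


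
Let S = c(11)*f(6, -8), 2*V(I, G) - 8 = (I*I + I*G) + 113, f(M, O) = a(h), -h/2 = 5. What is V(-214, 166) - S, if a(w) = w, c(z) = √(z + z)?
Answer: 10393/2 + 10*√22 ≈ 5243.4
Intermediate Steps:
h = -10 (h = -2*5 = -10)
c(z) = √2*√z (c(z) = √(2*z) = √2*√z)
f(M, O) = -10
V(I, G) = 121/2 + I²/2 + G*I/2 (V(I, G) = 4 + ((I*I + I*G) + 113)/2 = 4 + ((I² + G*I) + 113)/2 = 4 + (113 + I² + G*I)/2 = 4 + (113/2 + I²/2 + G*I/2) = 121/2 + I²/2 + G*I/2)
S = -10*√22 (S = (√2*√11)*(-10) = √22*(-10) = -10*√22 ≈ -46.904)
V(-214, 166) - S = (121/2 + (½)*(-214)² + (½)*166*(-214)) - (-10)*√22 = (121/2 + (½)*45796 - 17762) + 10*√22 = (121/2 + 22898 - 17762) + 10*√22 = 10393/2 + 10*√22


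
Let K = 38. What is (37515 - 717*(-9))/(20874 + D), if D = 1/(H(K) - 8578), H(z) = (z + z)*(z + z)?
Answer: 123198336/58488947 ≈ 2.1064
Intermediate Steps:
H(z) = 4*z² (H(z) = (2*z)*(2*z) = 4*z²)
D = -1/2802 (D = 1/(4*38² - 8578) = 1/(4*1444 - 8578) = 1/(5776 - 8578) = 1/(-2802) = -1/2802 ≈ -0.00035689)
(37515 - 717*(-9))/(20874 + D) = (37515 - 717*(-9))/(20874 - 1/2802) = (37515 + 6453)/(58488947/2802) = 43968*(2802/58488947) = 123198336/58488947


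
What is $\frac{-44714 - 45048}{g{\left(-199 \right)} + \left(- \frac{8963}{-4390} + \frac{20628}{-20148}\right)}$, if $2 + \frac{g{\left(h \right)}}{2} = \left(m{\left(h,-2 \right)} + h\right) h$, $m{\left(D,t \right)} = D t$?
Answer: $\frac{661618647220}{583804874393} \approx 1.1333$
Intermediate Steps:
$g{\left(h \right)} = -4 - 2 h^{2}$ ($g{\left(h \right)} = -4 + 2 \left(h \left(-2\right) + h\right) h = -4 + 2 \left(- 2 h + h\right) h = -4 + 2 - h h = -4 + 2 \left(- h^{2}\right) = -4 - 2 h^{2}$)
$\frac{-44714 - 45048}{g{\left(-199 \right)} + \left(- \frac{8963}{-4390} + \frac{20628}{-20148}\right)} = \frac{-44714 - 45048}{\left(-4 - 2 \left(-199\right)^{2}\right) + \left(- \frac{8963}{-4390} + \frac{20628}{-20148}\right)} = - \frac{89762}{\left(-4 - 79202\right) + \left(\left(-8963\right) \left(- \frac{1}{4390}\right) + 20628 \left(- \frac{1}{20148}\right)\right)} = - \frac{89762}{\left(-4 - 79202\right) + \left(\frac{8963}{4390} - \frac{1719}{1679}\right)} = - \frac{89762}{-79206 + \frac{7502467}{7370810}} = - \frac{89762}{- \frac{583804874393}{7370810}} = \left(-89762\right) \left(- \frac{7370810}{583804874393}\right) = \frac{661618647220}{583804874393}$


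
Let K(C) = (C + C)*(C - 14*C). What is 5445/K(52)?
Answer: -5445/70304 ≈ -0.077449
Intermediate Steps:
K(C) = -26*C**2 (K(C) = (2*C)*(-13*C) = -26*C**2)
5445/K(52) = 5445/((-26*52**2)) = 5445/((-26*2704)) = 5445/(-70304) = 5445*(-1/70304) = -5445/70304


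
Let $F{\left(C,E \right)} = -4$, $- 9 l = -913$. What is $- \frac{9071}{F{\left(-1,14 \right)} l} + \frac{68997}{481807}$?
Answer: $\frac{39586218717}{1759559164} \approx 22.498$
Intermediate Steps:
$l = \frac{913}{9}$ ($l = \left(- \frac{1}{9}\right) \left(-913\right) = \frac{913}{9} \approx 101.44$)
$- \frac{9071}{F{\left(-1,14 \right)} l} + \frac{68997}{481807} = - \frac{9071}{\left(-4\right) \frac{913}{9}} + \frac{68997}{481807} = - \frac{9071}{- \frac{3652}{9}} + 68997 \cdot \frac{1}{481807} = \left(-9071\right) \left(- \frac{9}{3652}\right) + \frac{68997}{481807} = \frac{81639}{3652} + \frac{68997}{481807} = \frac{39586218717}{1759559164}$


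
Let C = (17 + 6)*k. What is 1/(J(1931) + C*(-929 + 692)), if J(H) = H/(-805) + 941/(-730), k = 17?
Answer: -117530/10891585937 ≈ -1.0791e-5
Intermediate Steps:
J(H) = -941/730 - H/805 (J(H) = H*(-1/805) + 941*(-1/730) = -H/805 - 941/730 = -941/730 - H/805)
C = 391 (C = (17 + 6)*17 = 23*17 = 391)
1/(J(1931) + C*(-929 + 692)) = 1/((-941/730 - 1/805*1931) + 391*(-929 + 692)) = 1/((-941/730 - 1931/805) + 391*(-237)) = 1/(-433427/117530 - 92667) = 1/(-10891585937/117530) = -117530/10891585937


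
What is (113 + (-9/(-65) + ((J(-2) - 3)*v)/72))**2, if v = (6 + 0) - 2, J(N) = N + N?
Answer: 17402094889/1368900 ≈ 12712.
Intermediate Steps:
J(N) = 2*N
v = 4 (v = 6 - 2 = 4)
(113 + (-9/(-65) + ((J(-2) - 3)*v)/72))**2 = (113 + (-9/(-65) + ((2*(-2) - 3)*4)/72))**2 = (113 + (-9*(-1/65) + ((-4 - 3)*4)*(1/72)))**2 = (113 + (9/65 - 7*4*(1/72)))**2 = (113 + (9/65 - 28*1/72))**2 = (113 + (9/65 - 7/18))**2 = (113 - 293/1170)**2 = (131917/1170)**2 = 17402094889/1368900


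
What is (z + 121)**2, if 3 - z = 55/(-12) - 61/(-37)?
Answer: 3176336881/197136 ≈ 16112.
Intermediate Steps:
z = 2635/444 (z = 3 - (55/(-12) - 61/(-37)) = 3 - (55*(-1/12) - 61*(-1/37)) = 3 - (-55/12 + 61/37) = 3 - 1*(-1303/444) = 3 + 1303/444 = 2635/444 ≈ 5.9347)
(z + 121)**2 = (2635/444 + 121)**2 = (56359/444)**2 = 3176336881/197136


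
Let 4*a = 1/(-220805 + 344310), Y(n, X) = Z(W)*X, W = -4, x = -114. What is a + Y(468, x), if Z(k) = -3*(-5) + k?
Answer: -619501079/494020 ≈ -1254.0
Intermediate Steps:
Z(k) = 15 + k
Y(n, X) = 11*X (Y(n, X) = (15 - 4)*X = 11*X)
a = 1/494020 (a = 1/(4*(-220805 + 344310)) = (¼)/123505 = (¼)*(1/123505) = 1/494020 ≈ 2.0242e-6)
a + Y(468, x) = 1/494020 + 11*(-114) = 1/494020 - 1254 = -619501079/494020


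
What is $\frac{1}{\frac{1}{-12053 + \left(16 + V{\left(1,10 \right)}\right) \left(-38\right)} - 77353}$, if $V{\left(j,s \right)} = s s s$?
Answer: $- \frac{50661}{3918780334} \approx -1.2928 \cdot 10^{-5}$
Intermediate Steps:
$V{\left(j,s \right)} = s^{3}$ ($V{\left(j,s \right)} = s^{2} s = s^{3}$)
$\frac{1}{\frac{1}{-12053 + \left(16 + V{\left(1,10 \right)}\right) \left(-38\right)} - 77353} = \frac{1}{\frac{1}{-12053 + \left(16 + 10^{3}\right) \left(-38\right)} - 77353} = \frac{1}{\frac{1}{-12053 + \left(16 + 1000\right) \left(-38\right)} - 77353} = \frac{1}{\frac{1}{-12053 + 1016 \left(-38\right)} - 77353} = \frac{1}{\frac{1}{-12053 - 38608} - 77353} = \frac{1}{\frac{1}{-50661} - 77353} = \frac{1}{- \frac{1}{50661} - 77353} = \frac{1}{- \frac{3918780334}{50661}} = - \frac{50661}{3918780334}$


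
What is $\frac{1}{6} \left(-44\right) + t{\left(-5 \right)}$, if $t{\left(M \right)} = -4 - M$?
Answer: $- \frac{19}{3} \approx -6.3333$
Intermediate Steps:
$\frac{1}{6} \left(-44\right) + t{\left(-5 \right)} = \frac{1}{6} \left(-44\right) - -1 = \frac{1}{6} \left(-44\right) + \left(-4 + 5\right) = - \frac{22}{3} + 1 = - \frac{19}{3}$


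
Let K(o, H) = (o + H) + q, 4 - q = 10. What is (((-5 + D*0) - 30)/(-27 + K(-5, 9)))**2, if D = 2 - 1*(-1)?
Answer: 1225/841 ≈ 1.4566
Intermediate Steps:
D = 3 (D = 2 + 1 = 3)
q = -6 (q = 4 - 1*10 = 4 - 10 = -6)
K(o, H) = -6 + H + o (K(o, H) = (o + H) - 6 = (H + o) - 6 = -6 + H + o)
(((-5 + D*0) - 30)/(-27 + K(-5, 9)))**2 = (((-5 + 3*0) - 30)/(-27 + (-6 + 9 - 5)))**2 = (((-5 + 0) - 30)/(-27 - 2))**2 = ((-5 - 30)/(-29))**2 = (-35*(-1/29))**2 = (35/29)**2 = 1225/841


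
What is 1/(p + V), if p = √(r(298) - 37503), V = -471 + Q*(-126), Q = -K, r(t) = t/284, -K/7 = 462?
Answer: -57929610/23632679372827 - I*√756189334/23632679372827 ≈ -2.4513e-6 - 1.1636e-9*I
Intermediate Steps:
K = -3234 (K = -7*462 = -3234)
r(t) = t/284 (r(t) = t*(1/284) = t/284)
Q = 3234 (Q = -1*(-3234) = 3234)
V = -407955 (V = -471 + 3234*(-126) = -471 - 407484 = -407955)
p = I*√756189334/142 (p = √((1/284)*298 - 37503) = √(149/142 - 37503) = √(-5325277/142) = I*√756189334/142 ≈ 193.65*I)
1/(p + V) = 1/(I*√756189334/142 - 407955) = 1/(-407955 + I*√756189334/142)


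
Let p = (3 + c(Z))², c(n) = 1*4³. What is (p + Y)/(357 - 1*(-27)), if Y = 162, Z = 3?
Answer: 4651/384 ≈ 12.112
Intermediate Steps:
c(n) = 64 (c(n) = 1*64 = 64)
p = 4489 (p = (3 + 64)² = 67² = 4489)
(p + Y)/(357 - 1*(-27)) = (4489 + 162)/(357 - 1*(-27)) = 4651/(357 + 27) = 4651/384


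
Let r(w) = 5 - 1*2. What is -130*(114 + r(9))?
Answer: -15210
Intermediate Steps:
r(w) = 3 (r(w) = 5 - 2 = 3)
-130*(114 + r(9)) = -130*(114 + 3) = -130*117 = -15210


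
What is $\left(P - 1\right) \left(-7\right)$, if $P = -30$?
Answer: $217$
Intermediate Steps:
$\left(P - 1\right) \left(-7\right) = \left(-30 - 1\right) \left(-7\right) = \left(-31\right) \left(-7\right) = 217$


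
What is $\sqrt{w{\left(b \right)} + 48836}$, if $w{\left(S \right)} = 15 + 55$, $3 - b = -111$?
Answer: $3 \sqrt{5434} \approx 221.15$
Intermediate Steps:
$b = 114$ ($b = 3 - -111 = 3 + 111 = 114$)
$w{\left(S \right)} = 70$
$\sqrt{w{\left(b \right)} + 48836} = \sqrt{70 + 48836} = \sqrt{48906} = 3 \sqrt{5434}$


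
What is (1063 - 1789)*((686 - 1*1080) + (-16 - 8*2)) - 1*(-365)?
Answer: 309641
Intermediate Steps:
(1063 - 1789)*((686 - 1*1080) + (-16 - 8*2)) - 1*(-365) = -726*((686 - 1080) + (-16 - 16)) + 365 = -726*(-394 - 32) + 365 = -726*(-426) + 365 = 309276 + 365 = 309641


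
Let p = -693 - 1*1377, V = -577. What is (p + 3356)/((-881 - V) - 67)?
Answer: -1286/371 ≈ -3.4663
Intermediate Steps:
p = -2070 (p = -693 - 1377 = -2070)
(p + 3356)/((-881 - V) - 67) = (-2070 + 3356)/((-881 - 1*(-577)) - 67) = 1286/((-881 + 577) - 67) = 1286/(-304 - 67) = 1286/(-371) = 1286*(-1/371) = -1286/371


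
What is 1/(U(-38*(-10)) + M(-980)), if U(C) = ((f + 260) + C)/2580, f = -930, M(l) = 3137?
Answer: 258/809317 ≈ 0.00031879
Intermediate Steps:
U(C) = -67/258 + C/2580 (U(C) = ((-930 + 260) + C)/2580 = (-670 + C)*(1/2580) = -67/258 + C/2580)
1/(U(-38*(-10)) + M(-980)) = 1/((-67/258 + (-38*(-10))/2580) + 3137) = 1/((-67/258 + (1/2580)*380) + 3137) = 1/((-67/258 + 19/129) + 3137) = 1/(-29/258 + 3137) = 1/(809317/258) = 258/809317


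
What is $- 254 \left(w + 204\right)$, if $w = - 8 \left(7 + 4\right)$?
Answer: $-29464$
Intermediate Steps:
$w = -88$ ($w = \left(-8\right) 11 = -88$)
$- 254 \left(w + 204\right) = - 254 \left(-88 + 204\right) = \left(-254\right) 116 = -29464$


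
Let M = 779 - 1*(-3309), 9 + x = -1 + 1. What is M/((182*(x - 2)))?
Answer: -292/143 ≈ -2.0420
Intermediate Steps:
x = -9 (x = -9 + (-1 + 1) = -9 + 0 = -9)
M = 4088 (M = 779 + 3309 = 4088)
M/((182*(x - 2))) = 4088/((182*(-9 - 2))) = 4088/((182*(-11))) = 4088/(-2002) = 4088*(-1/2002) = -292/143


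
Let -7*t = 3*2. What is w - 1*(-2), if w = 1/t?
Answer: 5/6 ≈ 0.83333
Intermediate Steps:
t = -6/7 (t = -3*2/7 = -1/7*6 = -6/7 ≈ -0.85714)
w = -7/6 (w = 1/(-6/7) = -7/6 ≈ -1.1667)
w - 1*(-2) = -7/6 - 1*(-2) = -7/6 + 2 = 5/6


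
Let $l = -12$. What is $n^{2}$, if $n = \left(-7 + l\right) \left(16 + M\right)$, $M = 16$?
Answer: $369664$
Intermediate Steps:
$n = -608$ ($n = \left(-7 - 12\right) \left(16 + 16\right) = \left(-19\right) 32 = -608$)
$n^{2} = \left(-608\right)^{2} = 369664$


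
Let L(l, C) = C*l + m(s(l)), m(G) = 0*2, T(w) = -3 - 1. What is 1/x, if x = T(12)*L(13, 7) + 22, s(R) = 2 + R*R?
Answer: -1/342 ≈ -0.0029240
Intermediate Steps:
s(R) = 2 + R²
T(w) = -4
m(G) = 0
L(l, C) = C*l (L(l, C) = C*l + 0 = C*l)
x = -342 (x = -28*13 + 22 = -4*91 + 22 = -364 + 22 = -342)
1/x = 1/(-342) = -1/342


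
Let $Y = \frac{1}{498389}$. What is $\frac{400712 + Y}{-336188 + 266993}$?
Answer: $- \frac{199710452969}{34486026855} \approx -5.7911$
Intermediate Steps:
$Y = \frac{1}{498389} \approx 2.0065 \cdot 10^{-6}$
$\frac{400712 + Y}{-336188 + 266993} = \frac{400712 + \frac{1}{498389}}{-336188 + 266993} = \frac{199710452969}{498389 \left(-69195\right)} = \frac{199710452969}{498389} \left(- \frac{1}{69195}\right) = - \frac{199710452969}{34486026855}$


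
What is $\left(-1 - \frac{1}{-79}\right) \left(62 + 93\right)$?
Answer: $- \frac{12090}{79} \approx -153.04$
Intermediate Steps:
$\left(-1 - \frac{1}{-79}\right) \left(62 + 93\right) = \left(-1 - - \frac{1}{79}\right) 155 = \left(-1 + \frac{1}{79}\right) 155 = \left(- \frac{78}{79}\right) 155 = - \frac{12090}{79}$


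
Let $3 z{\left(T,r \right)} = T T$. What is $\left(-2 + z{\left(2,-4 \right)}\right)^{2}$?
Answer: $\frac{4}{9} \approx 0.44444$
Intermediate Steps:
$z{\left(T,r \right)} = \frac{T^{2}}{3}$ ($z{\left(T,r \right)} = \frac{T T}{3} = \frac{T^{2}}{3}$)
$\left(-2 + z{\left(2,-4 \right)}\right)^{2} = \left(-2 + \frac{2^{2}}{3}\right)^{2} = \left(-2 + \frac{1}{3} \cdot 4\right)^{2} = \left(-2 + \frac{4}{3}\right)^{2} = \left(- \frac{2}{3}\right)^{2} = \frac{4}{9}$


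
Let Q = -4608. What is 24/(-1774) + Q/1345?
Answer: -4103436/1193015 ≈ -3.4396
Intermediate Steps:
24/(-1774) + Q/1345 = 24/(-1774) - 4608/1345 = 24*(-1/1774) - 4608*1/1345 = -12/887 - 4608/1345 = -4103436/1193015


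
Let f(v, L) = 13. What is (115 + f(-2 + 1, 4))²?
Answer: 16384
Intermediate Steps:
(115 + f(-2 + 1, 4))² = (115 + 13)² = 128² = 16384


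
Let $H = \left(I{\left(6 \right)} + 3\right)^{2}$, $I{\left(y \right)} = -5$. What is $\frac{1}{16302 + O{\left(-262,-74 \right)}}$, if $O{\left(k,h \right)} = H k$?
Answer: $\frac{1}{15254} \approx 6.5557 \cdot 10^{-5}$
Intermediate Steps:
$H = 4$ ($H = \left(-5 + 3\right)^{2} = \left(-2\right)^{2} = 4$)
$O{\left(k,h \right)} = 4 k$
$\frac{1}{16302 + O{\left(-262,-74 \right)}} = \frac{1}{16302 + 4 \left(-262\right)} = \frac{1}{16302 - 1048} = \frac{1}{15254}$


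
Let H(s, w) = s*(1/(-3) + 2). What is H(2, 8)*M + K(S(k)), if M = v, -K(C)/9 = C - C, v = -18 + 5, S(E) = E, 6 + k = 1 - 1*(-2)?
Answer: -130/3 ≈ -43.333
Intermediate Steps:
H(s, w) = 5*s/3 (H(s, w) = s*(-1/3 + 2) = s*(5/3) = 5*s/3)
k = -3 (k = -6 + (1 - 1*(-2)) = -6 + (1 + 2) = -6 + 3 = -3)
v = -13
K(C) = 0 (K(C) = -9*(C - C) = -9*0 = 0)
M = -13
H(2, 8)*M + K(S(k)) = ((5/3)*2)*(-13) + 0 = (10/3)*(-13) + 0 = -130/3 + 0 = -130/3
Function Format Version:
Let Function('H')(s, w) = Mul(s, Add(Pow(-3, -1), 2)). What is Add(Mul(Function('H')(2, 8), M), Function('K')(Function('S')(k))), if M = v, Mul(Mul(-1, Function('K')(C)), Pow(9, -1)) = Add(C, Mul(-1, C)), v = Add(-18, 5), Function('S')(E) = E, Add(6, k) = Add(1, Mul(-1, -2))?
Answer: Rational(-130, 3) ≈ -43.333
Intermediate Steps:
Function('H')(s, w) = Mul(Rational(5, 3), s) (Function('H')(s, w) = Mul(s, Add(Rational(-1, 3), 2)) = Mul(s, Rational(5, 3)) = Mul(Rational(5, 3), s))
k = -3 (k = Add(-6, Add(1, Mul(-1, -2))) = Add(-6, Add(1, 2)) = Add(-6, 3) = -3)
v = -13
Function('K')(C) = 0 (Function('K')(C) = Mul(-9, Add(C, Mul(-1, C))) = Mul(-9, 0) = 0)
M = -13
Add(Mul(Function('H')(2, 8), M), Function('K')(Function('S')(k))) = Add(Mul(Mul(Rational(5, 3), 2), -13), 0) = Add(Mul(Rational(10, 3), -13), 0) = Add(Rational(-130, 3), 0) = Rational(-130, 3)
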